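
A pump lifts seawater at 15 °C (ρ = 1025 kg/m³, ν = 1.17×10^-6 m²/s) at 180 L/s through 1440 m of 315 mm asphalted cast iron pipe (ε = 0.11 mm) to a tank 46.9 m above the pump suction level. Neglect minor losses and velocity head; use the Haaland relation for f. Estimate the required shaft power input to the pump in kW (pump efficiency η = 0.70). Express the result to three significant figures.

P_shaft ≈ 174 kW

V = 4Q/(πD²) = 2.310 m/s; Re = 6.22×10^5; ε/D = 3.49×10^-4; f = 0.01635
h_f = f(L/D)V²/2g = 20.32 m
Total head H = z + h_f = 46.9 + 20.32 = 67.22 m
P_hyd = ρgQH = 1025·9.81·0.180·67.22 = 121.7 kW
P_shaft = P_hyd/η = 121.7/0.70 = 173.8 kW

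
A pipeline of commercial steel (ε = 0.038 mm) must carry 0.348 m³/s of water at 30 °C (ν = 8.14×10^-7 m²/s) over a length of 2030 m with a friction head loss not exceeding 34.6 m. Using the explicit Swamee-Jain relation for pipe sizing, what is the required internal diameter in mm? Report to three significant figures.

D ≈ 381 mm

Swamee-Jain (Type III): D = 0.66·[ε^1.25·(LQ²/(gh_f))^4.75 + ν·Q^9.4·(L/(gh_f))^5.2]^0.04
LQ²/(gh_f) = 0.7243; L/(gh_f) = 5.981
Term 1 = ε^1.25·(…)^4.75 = 6.45×10^-7; Term 2 = ν·Q^9.4·(…)^5.2 = 4.37×10^-7
D = 0.66·(6.45×10^-7 + 4.37×10^-7)^0.04 = 0.3810 m = 381 mm
Check: V = 3.05 m/s, Re = 1.43×10^6, f = 0.01314, h_f = 33.3 m ≈ 34.6 m ✓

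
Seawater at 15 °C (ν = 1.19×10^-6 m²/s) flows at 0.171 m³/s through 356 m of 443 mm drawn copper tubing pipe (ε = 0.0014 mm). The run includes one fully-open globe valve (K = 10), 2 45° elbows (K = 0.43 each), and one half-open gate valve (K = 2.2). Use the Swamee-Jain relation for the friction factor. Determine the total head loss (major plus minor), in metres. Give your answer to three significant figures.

V = 4Q/(πD²) = 1.109 m/s; V²/2g = 0.06273 m
Re = 4.13×10^5, ε/D = 3.16×10^-6 → f = 0.01360 (Swamee-Jain)
Major: h_f = f(L/D)·V²/2g = 0.01360·803.6·0.06273 = 0.6854 m
Minor: ΣK = 13.1; h_m = ΣK·V²/2g = 0.8193 m
Total H_L = 0.6854 + 0.8193 = 1.505 m

H_L ≈ 1.50 m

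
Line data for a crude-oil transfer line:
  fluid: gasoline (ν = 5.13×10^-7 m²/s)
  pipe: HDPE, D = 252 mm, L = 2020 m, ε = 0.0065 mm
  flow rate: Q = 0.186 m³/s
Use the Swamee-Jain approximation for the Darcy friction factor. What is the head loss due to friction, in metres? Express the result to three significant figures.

V = 4Q/(πD²) = 4·0.186/(π·0.252²) = 3.729 m/s
Re = VD/ν = 3.729·0.252/5.13×10^-7 = 1.83×10^6 → turbulent
ε/D = 0.0065/252 = 2.58×10^-5
Swamee-Jain: f = 0.01135
h_f = f(L/D)V²/(2g) = 0.01135·(2020/0.252)·3.729²/(2·9.81) = 64.47 m

h_f ≈ 64.5 m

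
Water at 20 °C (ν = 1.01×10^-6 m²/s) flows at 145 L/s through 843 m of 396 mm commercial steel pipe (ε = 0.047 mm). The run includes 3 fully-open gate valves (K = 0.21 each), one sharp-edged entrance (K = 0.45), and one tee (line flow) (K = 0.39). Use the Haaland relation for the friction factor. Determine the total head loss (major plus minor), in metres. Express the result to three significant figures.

H_L ≈ 2.30 m

V = 4Q/(πD²) = 1.177 m/s; V²/2g = 0.07064 m
Re = 4.62×10^5, ε/D = 1.19×10^-4 → f = 0.01460 (Haaland)
Major: h_f = f(L/D)·V²/2g = 0.01460·2129·0.07064 = 2.195 m
Minor: ΣK = 1.47; h_m = ΣK·V²/2g = 0.1038 m
Total H_L = 2.195 + 0.1038 = 2.299 m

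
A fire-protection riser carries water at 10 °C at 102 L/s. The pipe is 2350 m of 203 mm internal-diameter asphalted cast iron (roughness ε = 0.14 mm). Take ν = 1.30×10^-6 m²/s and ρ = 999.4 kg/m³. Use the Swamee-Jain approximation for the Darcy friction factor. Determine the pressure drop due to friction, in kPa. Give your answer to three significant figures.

Δp ≈ 1080 kPa

V = 4Q/(πD²) = 4·0.102/(π·0.203²) = 3.152 m/s
Re = VD/ν = 3.152·0.203/1.30×10^-6 = 4.92×10^5 → turbulent
ε/D = 0.14/203 = 6.90×10^-4
Swamee-Jain: f = 0.01888
h_f = f(L/D)V²/(2g) = 0.01888·(2350/0.203)·3.152²/(2·9.81) = 110.6 m
Δp = ρg·h_f = 999.4·9.81·110.6 = 1085 kPa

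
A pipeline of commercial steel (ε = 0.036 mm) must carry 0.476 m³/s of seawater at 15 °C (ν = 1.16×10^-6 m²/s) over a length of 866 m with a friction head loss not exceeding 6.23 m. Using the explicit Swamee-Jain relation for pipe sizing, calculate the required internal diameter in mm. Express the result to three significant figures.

Swamee-Jain (Type III): D = 0.66·[ε^1.25·(LQ²/(gh_f))^4.75 + ν·Q^9.4·(L/(gh_f))^5.2]^0.04
LQ²/(gh_f) = 3.211; L/(gh_f) = 14.17
Term 1 = ε^1.25·(…)^4.75 = 7.11×10^-4; Term 2 = ν·Q^9.4·(…)^5.2 = 0.00105
D = 0.66·(7.11×10^-4 + 0.00105)^0.04 = 0.5121 m = 512 mm
Check: V = 2.31 m/s, Re = 1.02×10^6, f = 0.01302, h_f = 5.99 m ≈ 6.23 m ✓

D ≈ 512 mm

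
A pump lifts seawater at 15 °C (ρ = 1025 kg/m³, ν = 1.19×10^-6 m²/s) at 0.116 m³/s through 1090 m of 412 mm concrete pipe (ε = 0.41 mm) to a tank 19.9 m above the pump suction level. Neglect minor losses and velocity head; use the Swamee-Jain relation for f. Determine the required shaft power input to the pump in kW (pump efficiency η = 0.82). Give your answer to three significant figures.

P_shaft ≈ 31.3 kW

V = 4Q/(πD²) = 0.8701 m/s; Re = 3.01×10^5; ε/D = 9.95×10^-4; f = 0.02072
h_f = f(L/D)V²/2g = 2.116 m
Total head H = z + h_f = 19.9 + 2.116 = 22.02 m
P_hyd = ρgQH = 1025·9.81·0.116·22.02 = 25.68 kW
P_shaft = P_hyd/η = 25.68/0.82 = 31.32 kW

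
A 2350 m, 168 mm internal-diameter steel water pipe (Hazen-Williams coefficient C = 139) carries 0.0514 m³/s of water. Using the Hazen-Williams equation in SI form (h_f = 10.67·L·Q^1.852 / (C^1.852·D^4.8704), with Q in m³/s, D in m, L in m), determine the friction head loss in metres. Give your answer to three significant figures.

h_f ≈ 65.5 m

h_f = 10.67·2350·0.0514^1.852 / (139^1.852·0.168^4.8704) = 65.48 m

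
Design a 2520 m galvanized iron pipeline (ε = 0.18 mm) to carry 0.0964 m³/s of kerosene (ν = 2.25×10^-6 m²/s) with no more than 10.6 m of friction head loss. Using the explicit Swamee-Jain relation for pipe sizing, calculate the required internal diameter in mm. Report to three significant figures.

Swamee-Jain (Type III): D = 0.66·[ε^1.25·(LQ²/(gh_f))^4.75 + ν·Q^9.4·(L/(gh_f))^5.2]^0.04
LQ²/(gh_f) = 0.2252; L/(gh_f) = 24.23
Term 1 = ε^1.25·(…)^4.75 = 1.75×10^-8; Term 2 = ν·Q^9.4·(…)^5.2 = 1.00×10^-8
D = 0.66·(1.75×10^-8 + 1.00×10^-8)^0.04 = 0.3290 m = 329 mm
Check: V = 1.13 m/s, Re = 1.66×10^5, f = 0.01951, h_f = 9.80 m ≈ 10.6 m ✓

D ≈ 329 mm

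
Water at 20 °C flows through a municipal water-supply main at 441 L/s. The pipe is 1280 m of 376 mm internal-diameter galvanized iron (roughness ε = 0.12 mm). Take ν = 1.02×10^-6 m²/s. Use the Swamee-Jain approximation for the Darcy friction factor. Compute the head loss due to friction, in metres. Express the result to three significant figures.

V = 4Q/(πD²) = 4·0.441/(π·0.376²) = 3.972 m/s
Re = VD/ν = 3.972·0.376/1.02×10^-6 = 1.46×10^6 → turbulent
ε/D = 0.12/376 = 3.19×10^-4
Swamee-Jain: f = 0.01571
h_f = f(L/D)V²/(2g) = 0.01571·(1280/0.376)·3.972²/(2·9.81) = 42.99 m

h_f ≈ 43.0 m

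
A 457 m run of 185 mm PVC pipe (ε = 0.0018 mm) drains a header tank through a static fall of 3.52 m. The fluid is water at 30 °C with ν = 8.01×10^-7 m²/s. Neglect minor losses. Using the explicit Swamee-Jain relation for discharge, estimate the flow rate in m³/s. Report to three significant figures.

Swamee-Jain (Type II): Q = -0.965·√(gD⁵h_f/L)·ln[ε/(3.7D) + √(3.17ν²L/(gD³h_f))]
√(gD⁵h_f/L) = √(9.81·0.185⁵·3.52/457) = 0.004046
ε/(3.7D) = 2.63×10^-6; √(3.17ν²L/(gD³h_f)) = 6.52×10^-5
Q = -0.965·0.004046·ln(6.783×10^-5) = 0.03748 m³/s
Check: V = 1.39 m/s, Re = 3.22×10^5, f = 0.01430, h_f = 3.50 m ≈ 3.52 m ✓

Q ≈ 0.0375 m³/s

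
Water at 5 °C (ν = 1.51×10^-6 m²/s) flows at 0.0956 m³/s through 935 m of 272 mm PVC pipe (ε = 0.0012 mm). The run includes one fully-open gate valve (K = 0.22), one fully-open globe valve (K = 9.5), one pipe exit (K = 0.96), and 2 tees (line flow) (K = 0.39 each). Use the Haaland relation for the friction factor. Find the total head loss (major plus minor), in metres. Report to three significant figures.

V = 4Q/(πD²) = 1.645 m/s; V²/2g = 0.1380 m
Re = 2.96×10^5, ε/D = 4.41×10^-6 → f = 0.01441 (Haaland)
Major: h_f = f(L/D)·V²/2g = 0.01441·3437·0.1380 = 6.834 m
Minor: ΣK = 11.5; h_m = ΣK·V²/2g = 1.581 m
Total H_L = 6.834 + 1.581 = 8.415 m

H_L ≈ 8.41 m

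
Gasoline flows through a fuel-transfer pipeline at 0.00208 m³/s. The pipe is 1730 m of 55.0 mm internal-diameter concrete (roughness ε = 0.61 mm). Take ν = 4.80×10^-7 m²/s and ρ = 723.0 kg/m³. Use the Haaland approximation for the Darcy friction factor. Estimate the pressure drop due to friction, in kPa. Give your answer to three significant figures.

Δp ≈ 347 kPa

V = 4Q/(πD²) = 4·0.00208/(π·0.0550²) = 0.8755 m/s
Re = VD/ν = 0.8755·0.0550/4.80×10^-7 = 1.00×10^5 → turbulent
ε/D = 0.61/55.0 = 0.0111
Haaland: f = 0.03987
h_f = f(L/D)V²/(2g) = 0.03987·(1730/0.0550)·0.8755²/(2·9.81) = 48.99 m
Δp = ρg·h_f = 723.0·9.81·48.99 = 347.5 kPa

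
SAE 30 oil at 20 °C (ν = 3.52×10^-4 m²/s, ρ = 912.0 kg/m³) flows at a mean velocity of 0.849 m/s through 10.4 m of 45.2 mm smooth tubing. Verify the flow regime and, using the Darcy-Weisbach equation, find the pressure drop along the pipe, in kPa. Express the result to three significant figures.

Δp ≈ 44.4 kPa

Re = VD/ν = 0.849·0.04520/3.52×10^-4 = 109 → laminar (Re < 2300)
f = 64/Re = 0.5871
h_f = f(L/D)V²/(2g) = 0.5871·(10.4/0.04520)·0.849²/(2·9.81) = 4.962 m
Δp = ρg·h_f = 912.0·9.81·4.962 = 44.40 kPa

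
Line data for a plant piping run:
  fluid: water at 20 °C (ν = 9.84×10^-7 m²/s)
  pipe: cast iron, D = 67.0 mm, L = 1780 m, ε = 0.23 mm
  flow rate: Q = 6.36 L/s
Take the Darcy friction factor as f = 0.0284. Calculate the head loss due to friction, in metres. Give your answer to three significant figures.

V = 4Q/(πD²) = 4·0.00636/(π·0.0670²) = 1.804 m/s
h_f = f(L/D)V²/(2g) = 0.02840·(1780/0.0670)·1.804²/(2·9.81) = 125.1 m

h_f ≈ 125 m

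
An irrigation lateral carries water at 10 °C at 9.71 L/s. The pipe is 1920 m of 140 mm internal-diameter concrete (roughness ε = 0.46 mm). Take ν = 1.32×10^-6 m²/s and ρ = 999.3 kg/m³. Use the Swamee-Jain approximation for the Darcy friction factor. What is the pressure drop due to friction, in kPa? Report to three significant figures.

Δp ≈ 78.9 kPa

V = 4Q/(πD²) = 4·0.00971/(π·0.140²) = 0.6308 m/s
Re = VD/ν = 0.6308·0.140/1.32×10^-6 = 6.69×10^4 → turbulent
ε/D = 0.46/140 = 0.00329
Swamee-Jain: f = 0.02893
h_f = f(L/D)V²/(2g) = 0.02893·(1920/0.140)·0.6308²/(2·9.81) = 8.045 m
Δp = ρg·h_f = 999.3·9.81·8.045 = 78.87 kPa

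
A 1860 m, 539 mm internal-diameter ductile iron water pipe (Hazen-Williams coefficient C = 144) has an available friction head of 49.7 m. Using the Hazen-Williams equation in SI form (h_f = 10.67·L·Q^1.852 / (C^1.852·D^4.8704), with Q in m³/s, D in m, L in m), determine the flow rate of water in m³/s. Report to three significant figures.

Q ≈ 1.12 m³/s

Rearranging: Q = [h_f·C^1.852·D^4.8704 / (10.67·L)]^(1/1.852)
Q = [49.7·144^1.852·0.539^4.8704 / (10.67·1860)]^0.540 = 1.117 m³/s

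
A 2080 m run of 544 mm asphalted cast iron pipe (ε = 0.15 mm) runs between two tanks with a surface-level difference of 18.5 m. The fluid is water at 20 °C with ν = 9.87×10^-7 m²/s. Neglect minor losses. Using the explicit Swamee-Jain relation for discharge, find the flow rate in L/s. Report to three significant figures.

Q ≈ 580 L/s

Swamee-Jain (Type II): Q = -0.965·√(gD⁵h_f/L)·ln[ε/(3.7D) + √(3.17ν²L/(gD³h_f))]
√(gD⁵h_f/L) = √(9.81·0.544⁵·18.5/2080) = 0.06447
ε/(3.7D) = 7.45×10^-5; √(3.17ν²L/(gD³h_f)) = 1.48×10^-5
Q = -0.965·0.06447·ln(8.935×10^-5) = 0.5801 m³/s
Check: V = 2.50 m/s, Re = 1.38×10^6, f = 0.01533, h_f = 18.6 m ≈ 18.5 m ✓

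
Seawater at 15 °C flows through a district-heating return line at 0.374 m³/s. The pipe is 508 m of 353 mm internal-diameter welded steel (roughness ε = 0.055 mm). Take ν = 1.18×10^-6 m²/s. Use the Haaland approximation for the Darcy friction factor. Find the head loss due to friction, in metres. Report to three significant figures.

V = 4Q/(πD²) = 4·0.374/(π·0.353²) = 3.821 m/s
Re = VD/ν = 3.821·0.353/1.18×10^-6 = 1.14×10^6 → turbulent
ε/D = 0.055/353 = 1.56×10^-4
Haaland: f = 0.01397
h_f = f(L/D)V²/(2g) = 0.01397·(508/0.353)·3.821²/(2·9.81) = 14.96 m

h_f ≈ 15.0 m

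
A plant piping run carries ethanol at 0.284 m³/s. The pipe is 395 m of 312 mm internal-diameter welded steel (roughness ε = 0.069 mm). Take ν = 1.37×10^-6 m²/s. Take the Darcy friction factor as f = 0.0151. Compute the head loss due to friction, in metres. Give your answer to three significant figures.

h_f ≈ 13.4 m

V = 4Q/(πD²) = 4·0.284/(π·0.312²) = 3.715 m/s
h_f = f(L/D)V²/(2g) = 0.01510·(395/0.312)·3.715²/(2·9.81) = 13.44 m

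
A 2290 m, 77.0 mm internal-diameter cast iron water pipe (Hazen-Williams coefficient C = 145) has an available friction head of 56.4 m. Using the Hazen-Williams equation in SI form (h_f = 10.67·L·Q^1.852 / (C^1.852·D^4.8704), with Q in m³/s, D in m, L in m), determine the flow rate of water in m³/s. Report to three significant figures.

Rearranging: Q = [h_f·C^1.852·D^4.8704 / (10.67·L)]^(1/1.852)
Q = [56.4·145^1.852·0.0770^4.8704 / (10.67·2290)]^0.540 = 0.006447 m³/s

Q ≈ 0.00645 m³/s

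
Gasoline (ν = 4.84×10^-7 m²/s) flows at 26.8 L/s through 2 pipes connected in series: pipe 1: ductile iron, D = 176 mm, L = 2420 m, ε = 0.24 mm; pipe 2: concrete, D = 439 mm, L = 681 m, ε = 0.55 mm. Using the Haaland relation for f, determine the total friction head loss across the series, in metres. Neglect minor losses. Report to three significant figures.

Pipe 1: V = 1.102 m/s, Re = 4.01×10^5, ε/D = 0.00136, f = 0.02177, h_1 = f(L/D)V²/2g = 18.51 m
Pipe 2: V = 0.1771 m/s, Re = 1.61×10^5, ε/D = 0.00125, f = 0.02211, h_2 = f(L/D)V²/2g = 0.05480 m
Series → Q common, losses add: H = Σh = 18.57 m

H ≈ 18.6 m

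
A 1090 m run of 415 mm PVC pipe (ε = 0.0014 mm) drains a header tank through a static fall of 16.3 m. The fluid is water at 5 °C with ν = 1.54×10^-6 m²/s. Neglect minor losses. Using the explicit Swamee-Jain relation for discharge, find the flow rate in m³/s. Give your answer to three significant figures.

Q ≈ 0.430 m³/s

Swamee-Jain (Type II): Q = -0.965·√(gD⁵h_f/L)·ln[ε/(3.7D) + √(3.17ν²L/(gD³h_f))]
√(gD⁵h_f/L) = √(9.81·0.415⁵·16.3/1090) = 0.04249
ε/(3.7D) = 9.12×10^-7; √(3.17ν²L/(gD³h_f)) = 2.68×10^-5
Q = -0.965·0.04249·ln(2.769×10^-5) = 0.4304 m³/s
Check: V = 3.18 m/s, Re = 8.57×10^5, f = 0.01199, h_f = 16.2 m ≈ 16.3 m ✓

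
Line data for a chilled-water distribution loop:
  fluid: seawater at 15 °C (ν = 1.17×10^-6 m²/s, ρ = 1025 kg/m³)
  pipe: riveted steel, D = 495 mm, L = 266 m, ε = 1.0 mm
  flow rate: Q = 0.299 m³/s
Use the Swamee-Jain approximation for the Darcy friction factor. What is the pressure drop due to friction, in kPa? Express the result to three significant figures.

Δp ≈ 15.9 kPa

V = 4Q/(πD²) = 4·0.299/(π·0.495²) = 1.554 m/s
Re = VD/ν = 1.554·0.495/1.17×10^-6 = 6.57×10^5 → turbulent
ε/D = 1.0/495 = 0.00202
Swamee-Jain: f = 0.02386
h_f = f(L/D)V²/(2g) = 0.02386·(266/0.495)·1.554²/(2·9.81) = 1.577 m
Δp = ρg·h_f = 1025·9.81·1.577 = 15.86 kPa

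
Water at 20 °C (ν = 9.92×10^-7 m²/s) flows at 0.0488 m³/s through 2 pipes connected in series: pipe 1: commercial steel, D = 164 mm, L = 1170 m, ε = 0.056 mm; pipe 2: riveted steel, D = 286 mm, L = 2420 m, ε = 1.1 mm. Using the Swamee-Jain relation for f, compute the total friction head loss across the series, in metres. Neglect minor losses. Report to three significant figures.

Pipe 1: V = 2.310 m/s, Re = 3.82×10^5, ε/D = 3.41×10^-4, f = 0.01701, h_1 = f(L/D)V²/2g = 33.01 m
Pipe 2: V = 0.7596 m/s, Re = 2.19×10^5, ε/D = 0.00385, f = 0.02878, h_2 = f(L/D)V²/2g = 7.162 m
Series → Q common, losses add: H = Σh = 40.17 m

H ≈ 40.2 m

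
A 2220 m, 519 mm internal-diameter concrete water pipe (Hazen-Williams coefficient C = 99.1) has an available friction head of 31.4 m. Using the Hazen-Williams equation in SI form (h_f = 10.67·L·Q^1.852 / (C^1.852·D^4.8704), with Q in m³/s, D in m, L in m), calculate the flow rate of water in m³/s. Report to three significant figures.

Rearranging: Q = [h_f·C^1.852·D^4.8704 / (10.67·L)]^(1/1.852)
Q = [31.4·99.1^1.852·0.519^4.8704 / (10.67·2220)]^0.540 = 0.4935 m³/s

Q ≈ 0.493 m³/s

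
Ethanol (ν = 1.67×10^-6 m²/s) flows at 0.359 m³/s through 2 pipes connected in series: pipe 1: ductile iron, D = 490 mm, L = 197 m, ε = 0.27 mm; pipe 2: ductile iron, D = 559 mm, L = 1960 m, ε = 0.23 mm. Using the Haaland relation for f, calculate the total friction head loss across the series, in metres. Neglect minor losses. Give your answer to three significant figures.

Pipe 1: V = 1.904 m/s, Re = 5.59×10^5, ε/D = 5.51×10^-4, f = 0.01782, h_1 = f(L/D)V²/2g = 1.323 m
Pipe 2: V = 1.463 m/s, Re = 4.90×10^5, ε/D = 4.11×10^-4, f = 0.01701, h_2 = f(L/D)V²/2g = 6.503 m
Series → Q common, losses add: H = Σh = 7.826 m

H ≈ 7.83 m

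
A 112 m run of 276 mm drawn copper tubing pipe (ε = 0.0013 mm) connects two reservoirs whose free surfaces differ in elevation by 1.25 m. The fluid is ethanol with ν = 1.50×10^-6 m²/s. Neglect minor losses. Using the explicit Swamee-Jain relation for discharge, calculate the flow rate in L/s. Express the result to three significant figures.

Swamee-Jain (Type II): Q = -0.965·√(gD⁵h_f/L)·ln[ε/(3.7D) + √(3.17ν²L/(gD³h_f))]
√(gD⁵h_f/L) = √(9.81·0.276⁵·1.25/112) = 0.01324
ε/(3.7D) = 1.27×10^-6; √(3.17ν²L/(gD³h_f)) = 5.57×10^-5
Q = -0.965·0.01324·ln(5.694×10^-5) = 0.1249 m³/s
Check: V = 2.09 m/s, Re = 3.84×10^5, f = 0.01380, h_f = 1.24 m ≈ 1.25 m ✓

Q ≈ 125 L/s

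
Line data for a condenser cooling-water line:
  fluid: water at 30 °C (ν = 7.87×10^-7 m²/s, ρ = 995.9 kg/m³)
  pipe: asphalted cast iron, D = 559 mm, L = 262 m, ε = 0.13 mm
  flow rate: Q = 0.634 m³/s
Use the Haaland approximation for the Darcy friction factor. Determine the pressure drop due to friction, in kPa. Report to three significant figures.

Δp ≈ 22.8 kPa

V = 4Q/(πD²) = 4·0.634/(π·0.559²) = 2.583 m/s
Re = VD/ν = 2.583·0.559/7.87×10^-7 = 1.83×10^6 → turbulent
ε/D = 0.13/559 = 2.33×10^-4
Haaland: f = 0.01462
h_f = f(L/D)V²/(2g) = 0.01462·(262/0.559)·2.583²/(2·9.81) = 2.331 m
Δp = ρg·h_f = 995.9·9.81·2.331 = 22.77 kPa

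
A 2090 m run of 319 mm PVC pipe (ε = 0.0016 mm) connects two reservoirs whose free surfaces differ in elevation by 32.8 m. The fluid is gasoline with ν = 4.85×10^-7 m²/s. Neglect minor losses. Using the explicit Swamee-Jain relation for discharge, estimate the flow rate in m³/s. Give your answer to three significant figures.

Swamee-Jain (Type II): Q = -0.965·√(gD⁵h_f/L)·ln[ε/(3.7D) + √(3.17ν²L/(gD³h_f))]
√(gD⁵h_f/L) = √(9.81·0.319⁵·32.8/2090) = 0.02255
ε/(3.7D) = 1.36×10^-6; √(3.17ν²L/(gD³h_f)) = 1.22×10^-5
Q = -0.965·0.02255·ln(1.357×10^-5) = 0.2439 m³/s
Check: V = 3.05 m/s, Re = 2.01×10^6, f = 0.01055, h_f = 32.8 m ≈ 32.8 m ✓

Q ≈ 0.244 m³/s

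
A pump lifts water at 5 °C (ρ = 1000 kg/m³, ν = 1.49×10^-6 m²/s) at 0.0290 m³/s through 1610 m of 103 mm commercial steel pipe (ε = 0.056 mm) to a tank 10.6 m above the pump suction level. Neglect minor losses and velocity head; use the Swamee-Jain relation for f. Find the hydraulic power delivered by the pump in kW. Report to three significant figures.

P_hyd ≈ 54.8 kW

V = 4Q/(πD²) = 3.480 m/s; Re = 2.41×10^5; ε/D = 5.44×10^-4; f = 0.01887
h_f = f(L/D)V²/2g = 182.1 m
Total head H = z + h_f = 10.6 + 182.1 = 192.7 m
P_hyd = ρgQH = 1000·9.81·0.0290·192.7 = 54.83 kW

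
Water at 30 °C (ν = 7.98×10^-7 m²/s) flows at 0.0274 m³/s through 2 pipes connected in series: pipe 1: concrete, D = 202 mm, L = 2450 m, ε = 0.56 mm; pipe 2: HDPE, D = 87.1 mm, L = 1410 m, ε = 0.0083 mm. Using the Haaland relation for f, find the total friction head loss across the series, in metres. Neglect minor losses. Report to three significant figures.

H ≈ 260 m

Pipe 1: V = 0.8550 m/s, Re = 2.16×10^5, ε/D = 0.00277, f = 0.02623, h_1 = f(L/D)V²/2g = 11.85 m
Pipe 2: V = 4.599 m/s, Re = 5.02×10^5, ε/D = 9.53×10^-5, f = 0.01420, h_2 = f(L/D)V²/2g = 247.8 m
Series → Q common, losses add: H = Σh = 259.7 m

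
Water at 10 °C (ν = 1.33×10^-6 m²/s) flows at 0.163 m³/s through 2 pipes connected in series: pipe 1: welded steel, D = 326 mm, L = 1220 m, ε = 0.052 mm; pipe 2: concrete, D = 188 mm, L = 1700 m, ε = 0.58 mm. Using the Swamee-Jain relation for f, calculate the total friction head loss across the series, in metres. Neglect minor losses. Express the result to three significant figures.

Pipe 1: V = 1.953 m/s, Re = 4.79×10^5, ε/D = 1.60×10^-4, f = 0.01518, h_1 = f(L/D)V²/2g = 11.04 m
Pipe 2: V = 5.872 m/s, Re = 8.30×10^5, ε/D = 0.00309, f = 0.02661, h_2 = f(L/D)V²/2g = 422.9 m
Series → Q common, losses add: H = Σh = 433.9 m

H ≈ 434 m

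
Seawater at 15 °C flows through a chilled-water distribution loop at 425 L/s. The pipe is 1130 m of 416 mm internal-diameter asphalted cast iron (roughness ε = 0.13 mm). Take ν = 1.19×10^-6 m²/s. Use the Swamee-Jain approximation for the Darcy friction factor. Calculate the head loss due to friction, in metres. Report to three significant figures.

V = 4Q/(πD²) = 4·0.425/(π·0.416²) = 3.127 m/s
Re = VD/ν = 3.127·0.416/1.19×10^-6 = 1.09×10^6 → turbulent
ε/D = 0.13/416 = 3.13×10^-4
Swamee-Jain: f = 0.01581
h_f = f(L/D)V²/(2g) = 0.01581·(1130/0.416)·3.127²/(2·9.81) = 21.40 m

h_f ≈ 21.4 m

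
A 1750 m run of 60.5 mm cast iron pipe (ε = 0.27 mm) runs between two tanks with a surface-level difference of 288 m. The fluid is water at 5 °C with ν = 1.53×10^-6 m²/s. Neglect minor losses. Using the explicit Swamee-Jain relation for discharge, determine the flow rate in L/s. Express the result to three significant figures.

Swamee-Jain (Type II): Q = -0.965·√(gD⁵h_f/L)·ln[ε/(3.7D) + √(3.17ν²L/(gD³h_f))]
√(gD⁵h_f/L) = √(9.81·0.0605⁵·288/1750) = 0.001144
ε/(3.7D) = 0.00121; √(3.17ν²L/(gD³h_f)) = 1.44×10^-4
Q = -0.965·0.001144·ln(0.001350) = 0.007294 m³/s
Check: V = 2.54 m/s, Re = 1.00×10^5, f = 0.03061, h_f = 291 m ≈ 288 m ✓

Q ≈ 7.29 L/s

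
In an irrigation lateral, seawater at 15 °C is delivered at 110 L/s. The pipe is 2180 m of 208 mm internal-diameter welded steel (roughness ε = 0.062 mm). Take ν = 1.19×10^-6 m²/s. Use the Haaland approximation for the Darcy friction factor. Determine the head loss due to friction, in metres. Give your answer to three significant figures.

V = 4Q/(πD²) = 4·0.110/(π·0.208²) = 3.237 m/s
Re = VD/ν = 3.237·0.208/1.19×10^-6 = 5.66×10^5 → turbulent
ε/D = 0.062/208 = 2.98×10^-4
Haaland: f = 0.01602
h_f = f(L/D)V²/(2g) = 0.01602·(2180/0.208)·3.237²/(2·9.81) = 89.66 m

h_f ≈ 89.7 m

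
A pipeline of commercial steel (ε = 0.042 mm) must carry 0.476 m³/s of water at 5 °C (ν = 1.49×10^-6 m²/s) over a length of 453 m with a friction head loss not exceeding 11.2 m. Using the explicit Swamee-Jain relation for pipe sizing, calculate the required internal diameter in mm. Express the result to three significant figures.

D ≈ 404 mm

Swamee-Jain (Type III): D = 0.66·[ε^1.25·(LQ²/(gh_f))^4.75 + ν·Q^9.4·(L/(gh_f))^5.2]^0.04
LQ²/(gh_f) = 0.9342; L/(gh_f) = 4.123
Term 1 = ε^1.25·(…)^4.75 = 2.45×10^-6; Term 2 = ν·Q^9.4·(…)^5.2 = 2.20×10^-6
D = 0.66·(2.45×10^-6 + 2.20×10^-6)^0.04 = 0.4038 m = 404 mm
Check: V = 3.72 m/s, Re = 1.01×10^6, f = 0.01356, h_f = 10.7 m ≈ 11.2 m ✓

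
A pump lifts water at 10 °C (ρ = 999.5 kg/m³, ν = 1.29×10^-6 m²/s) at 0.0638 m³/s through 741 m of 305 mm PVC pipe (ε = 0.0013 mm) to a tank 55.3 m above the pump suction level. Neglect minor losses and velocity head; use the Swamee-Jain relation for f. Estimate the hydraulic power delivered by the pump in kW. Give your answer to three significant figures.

P_hyd ≈ 35.5 kW

V = 4Q/(πD²) = 0.8732 m/s; Re = 2.06×10^5; ε/D = 4.26×10^-6; f = 0.01548
h_f = f(L/D)V²/2g = 1.461 m
Total head H = z + h_f = 55.3 + 1.461 = 56.76 m
P_hyd = ρgQH = 999.5·9.81·0.0638·56.76 = 35.51 kW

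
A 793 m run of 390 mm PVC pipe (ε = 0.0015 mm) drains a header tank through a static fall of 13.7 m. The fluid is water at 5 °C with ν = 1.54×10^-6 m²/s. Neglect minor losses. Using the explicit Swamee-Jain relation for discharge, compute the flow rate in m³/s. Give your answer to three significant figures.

Swamee-Jain (Type II): Q = -0.965·√(gD⁵h_f/L)·ln[ε/(3.7D) + √(3.17ν²L/(gD³h_f))]
√(gD⁵h_f/L) = √(9.81·0.390⁵·13.7/793) = 0.03910
ε/(3.7D) = 1.04×10^-6; √(3.17ν²L/(gD³h_f)) = 2.73×10^-5
Q = -0.965·0.03910·ln(2.839×10^-5) = 0.3951 m³/s
Check: V = 3.31 m/s, Re = 8.38×10^5, f = 0.01205, h_f = 13.7 m ≈ 13.7 m ✓

Q ≈ 0.395 m³/s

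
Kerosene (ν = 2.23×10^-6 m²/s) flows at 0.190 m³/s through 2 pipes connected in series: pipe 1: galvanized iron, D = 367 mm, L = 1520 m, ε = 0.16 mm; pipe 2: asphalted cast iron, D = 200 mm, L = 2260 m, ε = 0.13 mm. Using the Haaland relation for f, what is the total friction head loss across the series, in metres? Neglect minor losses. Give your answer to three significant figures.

Pipe 1: V = 1.796 m/s, Re = 2.96×10^5, ε/D = 4.36×10^-4, f = 0.01771, h_1 = f(L/D)V²/2g = 12.06 m
Pipe 2: V = 6.048 m/s, Re = 5.42×10^5, ε/D = 6.50×10^-4, f = 0.01842, h_2 = f(L/D)V²/2g = 388.0 m
Series → Q common, losses add: H = Σh = 400.0 m

H ≈ 400 m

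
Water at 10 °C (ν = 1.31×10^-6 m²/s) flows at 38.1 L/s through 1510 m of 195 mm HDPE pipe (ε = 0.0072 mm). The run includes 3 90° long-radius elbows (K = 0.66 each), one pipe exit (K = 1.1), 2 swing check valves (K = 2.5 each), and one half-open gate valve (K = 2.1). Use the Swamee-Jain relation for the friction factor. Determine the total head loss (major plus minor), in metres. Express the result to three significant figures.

V = 4Q/(πD²) = 1.276 m/s; V²/2g = 0.08295 m
Re = 1.90×10^5, ε/D = 3.69×10^-5 → f = 0.01601 (Swamee-Jain)
Major: h_f = f(L/D)·V²/2g = 0.01601·7744·0.08295 = 10.29 m
Minor: ΣK = 10.2; h_m = ΣK·V²/2g = 0.8445 m
Total H_L = 10.29 + 0.8445 = 11.13 m

H_L ≈ 11.1 m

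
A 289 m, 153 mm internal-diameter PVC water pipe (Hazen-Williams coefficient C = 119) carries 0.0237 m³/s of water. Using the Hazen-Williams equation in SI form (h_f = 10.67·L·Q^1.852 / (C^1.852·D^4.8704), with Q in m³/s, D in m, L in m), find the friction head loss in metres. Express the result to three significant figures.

h_f ≈ 4.04 m

h_f = 10.67·289·0.0237^1.852 / (119^1.852·0.153^4.8704) = 4.037 m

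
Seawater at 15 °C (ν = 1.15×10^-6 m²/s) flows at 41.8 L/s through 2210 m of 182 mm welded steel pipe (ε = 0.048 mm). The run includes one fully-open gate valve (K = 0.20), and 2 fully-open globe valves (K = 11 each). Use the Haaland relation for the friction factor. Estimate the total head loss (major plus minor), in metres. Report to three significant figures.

H_L ≈ 29.8 m

V = 4Q/(πD²) = 1.607 m/s; V²/2g = 0.1316 m
Re = 2.54×10^5, ε/D = 2.64×10^-4 → f = 0.01682 (Haaland)
Major: h_f = f(L/D)·V²/2g = 0.01682·12143·0.1316 = 26.88 m
Minor: ΣK = 22.2; h_m = ΣK·V²/2g = 2.921 m
Total H_L = 26.88 + 2.921 = 29.80 m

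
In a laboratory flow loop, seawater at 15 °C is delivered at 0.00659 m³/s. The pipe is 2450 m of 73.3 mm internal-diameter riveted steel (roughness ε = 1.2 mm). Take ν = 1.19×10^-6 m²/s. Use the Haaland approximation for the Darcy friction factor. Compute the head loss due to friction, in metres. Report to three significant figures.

h_f ≈ 190 m

V = 4Q/(πD²) = 4·0.00659/(π·0.0733²) = 1.562 m/s
Re = VD/ν = 1.562·0.0733/1.19×10^-6 = 9.62×10^4 → turbulent
ε/D = 1.2/73.3 = 0.0164
Haaland: f = 0.04564
h_f = f(L/D)V²/(2g) = 0.04564·(2450/0.0733)·1.562²/(2·9.81) = 189.6 m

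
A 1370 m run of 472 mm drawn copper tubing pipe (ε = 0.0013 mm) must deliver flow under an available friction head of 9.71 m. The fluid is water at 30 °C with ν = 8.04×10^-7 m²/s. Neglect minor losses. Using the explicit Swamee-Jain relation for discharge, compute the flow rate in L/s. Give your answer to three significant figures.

Swamee-Jain (Type II): Q = -0.965·√(gD⁵h_f/L)·ln[ε/(3.7D) + √(3.17ν²L/(gD³h_f))]
√(gD⁵h_f/L) = √(9.81·0.472⁵·9.71/1370) = 0.04036
ε/(3.7D) = 7.44×10^-7; √(3.17ν²L/(gD³h_f)) = 1.67×10^-5
Q = -0.965·0.04036·ln(1.749×10^-5) = 0.4266 m³/s
Check: V = 2.44 m/s, Re = 1.43×10^6, f = 0.01102, h_f = 9.70 m ≈ 9.71 m ✓

Q ≈ 427 L/s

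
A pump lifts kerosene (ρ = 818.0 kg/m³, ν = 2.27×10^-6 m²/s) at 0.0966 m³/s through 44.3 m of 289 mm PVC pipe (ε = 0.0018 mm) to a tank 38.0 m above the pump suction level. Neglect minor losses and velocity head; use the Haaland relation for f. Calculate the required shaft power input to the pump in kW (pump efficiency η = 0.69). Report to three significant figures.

V = 4Q/(πD²) = 1.473 m/s; Re = 1.87×10^5; ε/D = 6.23×10^-6; f = 0.01573
h_f = f(L/D)V²/2g = 0.2665 m
Total head H = z + h_f = 38.0 + 0.2665 = 38.27 m
P_hyd = ρgQH = 818.0·9.81·0.0966·38.27 = 29.66 kW
P_shaft = P_hyd/η = 29.66/0.69 = 42.99 kW

P_shaft ≈ 43.0 kW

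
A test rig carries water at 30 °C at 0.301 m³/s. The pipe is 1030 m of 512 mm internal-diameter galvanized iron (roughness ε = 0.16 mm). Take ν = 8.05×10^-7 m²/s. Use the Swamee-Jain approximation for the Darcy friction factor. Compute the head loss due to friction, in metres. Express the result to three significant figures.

h_f ≈ 3.49 m

V = 4Q/(πD²) = 4·0.301/(π·0.512²) = 1.462 m/s
Re = VD/ν = 1.462·0.512/8.05×10^-7 = 9.30×10^5 → turbulent
ε/D = 0.16/512 = 3.13×10^-4
Swamee-Jain: f = 0.01592
h_f = f(L/D)V²/(2g) = 0.01592·(1030/0.512)·1.462²/(2·9.81) = 3.488 m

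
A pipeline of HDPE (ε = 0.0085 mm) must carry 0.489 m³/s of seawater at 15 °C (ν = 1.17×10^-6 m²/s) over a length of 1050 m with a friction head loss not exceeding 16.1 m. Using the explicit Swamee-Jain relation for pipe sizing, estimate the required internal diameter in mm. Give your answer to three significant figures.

D ≈ 436 mm

Swamee-Jain (Type III): D = 0.66·[ε^1.25·(LQ²/(gh_f))^4.75 + ν·Q^9.4·(L/(gh_f))^5.2]^0.04
LQ²/(gh_f) = 1.590; L/(gh_f) = 6.648
Term 1 = ε^1.25·(…)^4.75 = 4.15×10^-6; Term 2 = ν·Q^9.4·(…)^5.2 = 2.67×10^-5
D = 0.66·(4.15×10^-6 + 2.67×10^-5)^0.04 = 0.4356 m = 436 mm
Check: V = 3.28 m/s, Re = 1.22×10^6, f = 0.01175, h_f = 15.5 m ≈ 16.1 m ✓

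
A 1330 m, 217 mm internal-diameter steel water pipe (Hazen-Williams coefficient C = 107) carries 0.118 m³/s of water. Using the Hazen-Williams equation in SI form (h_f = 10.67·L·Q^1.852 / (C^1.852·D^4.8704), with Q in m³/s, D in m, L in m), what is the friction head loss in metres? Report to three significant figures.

h_f = 10.67·1330·0.118^1.852 / (107^1.852·0.217^4.8704) = 80.62 m

h_f ≈ 80.6 m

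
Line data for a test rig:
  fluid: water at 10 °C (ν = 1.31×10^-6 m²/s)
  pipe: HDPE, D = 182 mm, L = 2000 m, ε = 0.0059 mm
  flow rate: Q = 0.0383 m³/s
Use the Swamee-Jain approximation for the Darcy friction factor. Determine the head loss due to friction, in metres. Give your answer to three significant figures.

h_f ≈ 19.1 m

V = 4Q/(πD²) = 4·0.0383/(π·0.182²) = 1.472 m/s
Re = VD/ν = 1.472·0.182/1.31×10^-6 = 2.05×10^5 → turbulent
ε/D = 0.0059/182 = 3.24×10^-5
Swamee-Jain: f = 0.01576
h_f = f(L/D)V²/(2g) = 0.01576·(2000/0.182)·1.472²/(2·9.81) = 19.13 m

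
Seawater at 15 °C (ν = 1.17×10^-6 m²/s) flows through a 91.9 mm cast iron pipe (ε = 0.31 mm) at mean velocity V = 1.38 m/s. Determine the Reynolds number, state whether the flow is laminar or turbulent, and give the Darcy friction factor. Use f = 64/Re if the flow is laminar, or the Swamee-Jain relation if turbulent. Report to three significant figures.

Re ≈ 1.08×10^5; turbulent; f ≈ 0.0284

Re = VD/ν = 1.380·0.0919/1.17×10^-6 = 1.08×10^5
Re > 4000 → turbulent; ε/D = 0.00337
Swamee-Jain: f = 0.02841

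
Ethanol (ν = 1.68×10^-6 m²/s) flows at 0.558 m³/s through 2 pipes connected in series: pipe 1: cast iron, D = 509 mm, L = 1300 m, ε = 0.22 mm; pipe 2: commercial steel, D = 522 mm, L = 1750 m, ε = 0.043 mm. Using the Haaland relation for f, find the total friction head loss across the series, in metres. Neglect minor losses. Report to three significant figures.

Pipe 1: V = 2.742 m/s, Re = 8.31×10^5, ε/D = 4.32×10^-4, f = 0.01678, h_1 = f(L/D)V²/2g = 16.43 m
Pipe 2: V = 2.607 m/s, Re = 8.10×10^5, ε/D = 8.24×10^-5, f = 0.01332, h_2 = f(L/D)V²/2g = 15.48 m
Series → Q common, losses add: H = Σh = 31.90 m

H ≈ 31.9 m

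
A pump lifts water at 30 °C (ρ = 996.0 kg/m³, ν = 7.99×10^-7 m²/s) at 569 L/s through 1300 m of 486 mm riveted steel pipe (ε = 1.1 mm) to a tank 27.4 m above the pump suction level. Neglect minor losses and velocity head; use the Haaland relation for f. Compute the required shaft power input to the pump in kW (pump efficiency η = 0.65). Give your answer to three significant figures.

V = 4Q/(πD²) = 3.067 m/s; Re = 1.87×10^6; ε/D = 0.00226; f = 0.02434
h_f = f(L/D)V²/2g = 31.22 m
Total head H = z + h_f = 27.4 + 31.22 = 58.62 m
P_hyd = ρgQH = 996.0·9.81·0.569·58.62 = 325.9 kW
P_shaft = P_hyd/η = 325.9/0.65 = 501.4 kW

P_shaft ≈ 501 kW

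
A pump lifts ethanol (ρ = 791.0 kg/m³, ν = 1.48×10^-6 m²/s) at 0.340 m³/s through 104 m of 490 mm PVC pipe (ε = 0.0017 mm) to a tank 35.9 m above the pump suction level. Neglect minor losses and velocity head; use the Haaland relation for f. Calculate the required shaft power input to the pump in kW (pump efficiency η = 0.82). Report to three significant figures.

V = 4Q/(πD²) = 1.803 m/s; Re = 5.97×10^5; ε/D = 3.47×10^-6; f = 0.01270
h_f = f(L/D)V²/2g = 0.4467 m
Total head H = z + h_f = 35.9 + 0.4467 = 36.35 m
P_hyd = ρgQH = 791.0·9.81·0.340·36.35 = 95.89 kW
P_shaft = P_hyd/η = 95.89/0.82 = 116.9 kW

P_shaft ≈ 117 kW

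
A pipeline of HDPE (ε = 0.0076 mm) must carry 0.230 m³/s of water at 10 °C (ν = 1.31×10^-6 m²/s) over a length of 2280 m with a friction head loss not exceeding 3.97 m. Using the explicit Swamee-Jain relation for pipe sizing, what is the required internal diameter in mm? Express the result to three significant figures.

D ≈ 516 mm

Swamee-Jain (Type III): D = 0.66·[ε^1.25·(LQ²/(gh_f))^4.75 + ν·Q^9.4·(L/(gh_f))^5.2]^0.04
LQ²/(gh_f) = 3.097; L/(gh_f) = 58.54
Term 1 = ε^1.25·(…)^4.75 = 8.57×10^-5; Term 2 = ν·Q^9.4·(…)^5.2 = 0.00203
D = 0.66·(8.57×10^-5 + 0.00203)^0.04 = 0.5159 m = 516 mm
Check: V = 1.10 m/s, Re = 4.33×10^5, f = 0.01365, h_f = 3.72 m ≈ 3.97 m ✓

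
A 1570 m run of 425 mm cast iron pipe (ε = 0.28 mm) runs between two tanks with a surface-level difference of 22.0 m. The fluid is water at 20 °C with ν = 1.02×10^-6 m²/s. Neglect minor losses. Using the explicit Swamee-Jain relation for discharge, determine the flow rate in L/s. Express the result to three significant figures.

Swamee-Jain (Type II): Q = -0.965·√(gD⁵h_f/L)·ln[ε/(3.7D) + √(3.17ν²L/(gD³h_f))]
√(gD⁵h_f/L) = √(9.81·0.425⁵·22.0/1570) = 0.04366
ε/(3.7D) = 1.78×10^-4; √(3.17ν²L/(gD³h_f)) = 1.77×10^-5
Q = -0.965·0.04366·ln(1.957×10^-4) = 0.3597 m³/s
Check: V = 2.54 m/s, Re = 1.06×10^6, f = 0.01827, h_f = 22.1 m ≈ 22.0 m ✓

Q ≈ 360 L/s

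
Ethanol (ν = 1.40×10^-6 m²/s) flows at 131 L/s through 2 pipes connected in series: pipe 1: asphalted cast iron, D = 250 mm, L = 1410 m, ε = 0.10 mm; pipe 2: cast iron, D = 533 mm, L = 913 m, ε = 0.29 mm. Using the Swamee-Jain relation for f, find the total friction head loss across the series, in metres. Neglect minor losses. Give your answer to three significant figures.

H ≈ 35.7 m

Pipe 1: V = 2.669 m/s, Re = 4.77×10^5, ε/D = 4.00×10^-4, f = 0.01716, h_1 = f(L/D)V²/2g = 35.14 m
Pipe 2: V = 0.5871 m/s, Re = 2.24×10^5, ε/D = 5.44×10^-4, f = 0.01898, h_2 = f(L/D)V²/2g = 0.5714 m
Series → Q common, losses add: H = Σh = 35.71 m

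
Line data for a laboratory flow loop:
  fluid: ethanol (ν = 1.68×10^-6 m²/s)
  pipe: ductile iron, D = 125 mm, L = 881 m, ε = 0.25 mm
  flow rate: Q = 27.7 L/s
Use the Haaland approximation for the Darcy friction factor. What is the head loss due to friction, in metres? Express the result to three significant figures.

V = 4Q/(πD²) = 4·0.0277/(π·0.125²) = 2.257 m/s
Re = VD/ν = 2.257·0.125/1.68×10^-6 = 1.68×10^5 → turbulent
ε/D = 0.25/125 = 0.00200
Haaland: f = 0.02440
h_f = f(L/D)V²/(2g) = 0.02440·(881/0.125)·2.257²/(2·9.81) = 44.65 m

h_f ≈ 44.6 m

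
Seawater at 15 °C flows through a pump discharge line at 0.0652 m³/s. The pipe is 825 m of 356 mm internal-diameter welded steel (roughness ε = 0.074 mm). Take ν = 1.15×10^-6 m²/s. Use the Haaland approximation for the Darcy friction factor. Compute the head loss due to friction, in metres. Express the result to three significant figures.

V = 4Q/(πD²) = 4·0.0652/(π·0.356²) = 0.6550 m/s
Re = VD/ν = 0.6550·0.356/1.15×10^-6 = 2.03×10^5 → turbulent
ε/D = 0.074/356 = 2.08×10^-4
Haaland: f = 0.01689
h_f = f(L/D)V²/(2g) = 0.01689·(825/0.356)·0.6550²/(2·9.81) = 0.8561 m

h_f ≈ 0.856 m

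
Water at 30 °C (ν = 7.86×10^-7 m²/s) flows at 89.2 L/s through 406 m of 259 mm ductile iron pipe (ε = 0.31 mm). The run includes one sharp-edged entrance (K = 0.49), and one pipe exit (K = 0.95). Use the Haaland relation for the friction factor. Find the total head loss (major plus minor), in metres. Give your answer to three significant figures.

V = 4Q/(πD²) = 1.693 m/s; V²/2g = 0.1461 m
Re = 5.58×10^5, ε/D = 0.00120 → f = 0.02098 (Haaland)
Major: h_f = f(L/D)·V²/2g = 0.02098·1568·0.1461 = 4.805 m
Minor: ΣK = 1.44; h_m = ΣK·V²/2g = 0.2104 m
Total H_L = 4.805 + 0.2104 = 5.015 m

H_L ≈ 5.02 m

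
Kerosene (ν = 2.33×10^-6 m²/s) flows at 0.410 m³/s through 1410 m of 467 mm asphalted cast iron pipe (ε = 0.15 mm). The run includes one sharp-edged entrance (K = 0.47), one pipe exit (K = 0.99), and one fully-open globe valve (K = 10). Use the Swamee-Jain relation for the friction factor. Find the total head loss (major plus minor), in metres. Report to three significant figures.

V = 4Q/(πD²) = 2.394 m/s; V²/2g = 0.2920 m
Re = 4.80×10^5, ε/D = 3.21×10^-4 → f = 0.01659 (Swamee-Jain)
Major: h_f = f(L/D)·V²/2g = 0.01659·3019·0.2920 = 14.62 m
Minor: ΣK = 11.5; h_m = ΣK·V²/2g = 3.347 m
Total H_L = 14.62 + 3.347 = 17.97 m

H_L ≈ 18.0 m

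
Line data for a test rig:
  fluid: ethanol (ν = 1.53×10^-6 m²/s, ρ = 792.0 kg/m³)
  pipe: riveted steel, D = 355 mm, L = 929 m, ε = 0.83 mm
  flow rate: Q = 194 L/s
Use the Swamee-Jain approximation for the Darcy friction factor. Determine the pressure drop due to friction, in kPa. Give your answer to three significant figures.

V = 4Q/(πD²) = 4·0.194/(π·0.355²) = 1.960 m/s
Re = VD/ν = 1.960·0.355/1.53×10^-6 = 4.55×10^5 → turbulent
ε/D = 0.83/355 = 0.00234
Swamee-Jain: f = 0.02490
h_f = f(L/D)V²/(2g) = 0.02490·(929/0.355)·1.960²/(2·9.81) = 12.76 m
Δp = ρg·h_f = 792.0·9.81·12.76 = 99.13 kPa

Δp ≈ 99.1 kPa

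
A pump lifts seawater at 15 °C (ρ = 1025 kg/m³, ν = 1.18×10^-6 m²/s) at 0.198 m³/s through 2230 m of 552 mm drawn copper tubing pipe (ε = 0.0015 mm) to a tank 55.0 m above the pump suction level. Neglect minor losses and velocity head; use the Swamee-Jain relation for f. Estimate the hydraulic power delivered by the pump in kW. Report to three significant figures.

P_hyd ≈ 113 kW

V = 4Q/(πD²) = 0.8274 m/s; Re = 3.87×10^5; ε/D = 2.72×10^-6; f = 0.01375
h_f = f(L/D)V²/2g = 1.938 m
Total head H = z + h_f = 55.0 + 1.938 = 56.94 m
P_hyd = ρgQH = 1025·9.81·0.198·56.94 = 113.4 kW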